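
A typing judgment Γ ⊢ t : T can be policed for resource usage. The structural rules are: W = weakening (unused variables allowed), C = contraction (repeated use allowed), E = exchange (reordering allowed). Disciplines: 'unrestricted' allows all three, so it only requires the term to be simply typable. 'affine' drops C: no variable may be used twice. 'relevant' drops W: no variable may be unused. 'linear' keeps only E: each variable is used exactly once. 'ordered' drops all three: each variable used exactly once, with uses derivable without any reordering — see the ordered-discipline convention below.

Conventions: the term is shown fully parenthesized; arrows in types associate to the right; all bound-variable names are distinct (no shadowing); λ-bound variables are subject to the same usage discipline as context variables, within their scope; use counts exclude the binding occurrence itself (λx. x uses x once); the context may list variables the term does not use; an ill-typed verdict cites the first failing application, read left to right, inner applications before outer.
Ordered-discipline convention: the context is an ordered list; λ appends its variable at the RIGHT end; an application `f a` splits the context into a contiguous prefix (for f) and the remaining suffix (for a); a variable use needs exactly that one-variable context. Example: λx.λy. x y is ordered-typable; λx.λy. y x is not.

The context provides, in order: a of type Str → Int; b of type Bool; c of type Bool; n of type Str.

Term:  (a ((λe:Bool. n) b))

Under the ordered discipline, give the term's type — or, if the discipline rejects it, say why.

not well-typed under ordered — unused: c, e — weakening required
counts: a: 1, b: 1, c: 0, n: 1, e (bound): 0
order of uses: a, n, b
typing: ✓ — Int
summary: ordered ✗ · linear ✗ · affine ✓ · relevant ✗ · unrestricted ✓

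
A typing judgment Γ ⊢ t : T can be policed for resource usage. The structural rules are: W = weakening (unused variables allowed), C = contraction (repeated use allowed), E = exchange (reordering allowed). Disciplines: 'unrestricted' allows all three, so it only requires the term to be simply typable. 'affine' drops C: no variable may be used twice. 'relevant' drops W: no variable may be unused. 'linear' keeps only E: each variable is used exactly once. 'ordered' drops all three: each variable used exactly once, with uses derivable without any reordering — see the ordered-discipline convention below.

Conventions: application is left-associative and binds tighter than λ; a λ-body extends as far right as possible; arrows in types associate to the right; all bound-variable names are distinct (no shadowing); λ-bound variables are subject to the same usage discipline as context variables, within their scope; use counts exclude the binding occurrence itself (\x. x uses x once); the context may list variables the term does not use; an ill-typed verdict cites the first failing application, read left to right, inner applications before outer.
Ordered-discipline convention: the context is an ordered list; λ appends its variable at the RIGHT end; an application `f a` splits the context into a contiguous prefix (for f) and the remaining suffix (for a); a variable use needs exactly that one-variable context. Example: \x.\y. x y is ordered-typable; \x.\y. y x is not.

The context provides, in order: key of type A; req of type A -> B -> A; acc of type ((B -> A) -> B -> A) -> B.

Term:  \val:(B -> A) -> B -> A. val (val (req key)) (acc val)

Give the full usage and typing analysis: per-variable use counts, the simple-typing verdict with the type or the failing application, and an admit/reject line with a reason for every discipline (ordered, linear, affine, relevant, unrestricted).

counts: key ×1, req ×1, acc ×1, val (λ-bound) ×3
use order (left to right): val, val, req, key, acc, val
typing: ✓ — ((B -> A) -> B -> A) -> A
ordered ✗ (val ×3 used more than once (contraction))
linear ✗ (val ×3 used more than once (contraction))
affine ✗ (val ×3 used more than once (contraction))
relevant ✓ (key, req, acc, val: all used, weakening unneeded)
unrestricted ✓ (simply typable at ((B -> A) -> B -> A) -> A; W, C, E all held)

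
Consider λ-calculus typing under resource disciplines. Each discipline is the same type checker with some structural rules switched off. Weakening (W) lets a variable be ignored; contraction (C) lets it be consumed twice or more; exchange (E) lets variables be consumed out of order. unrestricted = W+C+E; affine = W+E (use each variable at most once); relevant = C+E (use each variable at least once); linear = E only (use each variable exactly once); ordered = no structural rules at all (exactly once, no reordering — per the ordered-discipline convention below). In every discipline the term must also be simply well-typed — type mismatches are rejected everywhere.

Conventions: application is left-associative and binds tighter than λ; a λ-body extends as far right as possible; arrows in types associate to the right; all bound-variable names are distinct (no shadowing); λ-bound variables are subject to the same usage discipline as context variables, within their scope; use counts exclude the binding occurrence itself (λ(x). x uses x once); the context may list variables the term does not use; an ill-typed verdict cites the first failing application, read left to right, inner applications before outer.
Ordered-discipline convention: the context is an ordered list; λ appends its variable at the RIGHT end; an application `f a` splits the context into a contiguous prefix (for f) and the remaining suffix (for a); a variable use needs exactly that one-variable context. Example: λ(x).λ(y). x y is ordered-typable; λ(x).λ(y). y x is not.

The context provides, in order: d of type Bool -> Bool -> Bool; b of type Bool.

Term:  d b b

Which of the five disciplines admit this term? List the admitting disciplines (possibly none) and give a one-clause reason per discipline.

admitting disciplines: relevant, unrestricted
use counts: d: 1; b: 2
uses in reading order: d, b, b
typing: well-typed — term : Bool
ordered ✗ (needs contraction — b ×2)
linear ✗ (needs contraction — b ×2)
affine ✗ (needs contraction — b ×2)
relevant ✓ (none of d, b goes unused)
unrestricted ✓ (type-checks (Bool) and nothing is barred)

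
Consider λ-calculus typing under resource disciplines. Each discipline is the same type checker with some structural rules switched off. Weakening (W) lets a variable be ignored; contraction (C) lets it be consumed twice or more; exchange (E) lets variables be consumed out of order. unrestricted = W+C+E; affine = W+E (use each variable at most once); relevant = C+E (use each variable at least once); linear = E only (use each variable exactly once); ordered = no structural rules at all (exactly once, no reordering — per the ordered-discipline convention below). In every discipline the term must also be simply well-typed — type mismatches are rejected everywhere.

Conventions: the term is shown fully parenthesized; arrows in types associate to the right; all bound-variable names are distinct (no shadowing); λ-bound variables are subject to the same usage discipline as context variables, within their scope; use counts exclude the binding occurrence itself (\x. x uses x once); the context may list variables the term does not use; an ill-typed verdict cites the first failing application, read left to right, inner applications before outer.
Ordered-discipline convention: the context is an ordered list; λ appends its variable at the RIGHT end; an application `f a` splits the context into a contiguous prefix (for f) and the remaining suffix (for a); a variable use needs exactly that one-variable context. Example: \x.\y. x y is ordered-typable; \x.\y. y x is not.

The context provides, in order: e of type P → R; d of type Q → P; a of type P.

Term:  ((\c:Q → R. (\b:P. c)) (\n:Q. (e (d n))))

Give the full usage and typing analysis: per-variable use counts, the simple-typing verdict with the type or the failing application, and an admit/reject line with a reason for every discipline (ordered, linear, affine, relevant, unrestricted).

use counts: e: 1×; d: 1×; a: 0×; c (λ-bound): 1×; b (λ-bound): 0×; n (λ-bound): 1×
use order (left to right): c, e, d, n
typing: well-typed — term : P → Q → R
ordered ✗ (unused: a, b — weakening required)
linear ✗ (unused: a, b — weakening required)
affine ✓ (none of e, d, a, c, b, n used more than once)
relevant ✗ (unused: a, b — weakening required)
unrestricted ✓ (simply typable at P → Q → R; W, C, E all held)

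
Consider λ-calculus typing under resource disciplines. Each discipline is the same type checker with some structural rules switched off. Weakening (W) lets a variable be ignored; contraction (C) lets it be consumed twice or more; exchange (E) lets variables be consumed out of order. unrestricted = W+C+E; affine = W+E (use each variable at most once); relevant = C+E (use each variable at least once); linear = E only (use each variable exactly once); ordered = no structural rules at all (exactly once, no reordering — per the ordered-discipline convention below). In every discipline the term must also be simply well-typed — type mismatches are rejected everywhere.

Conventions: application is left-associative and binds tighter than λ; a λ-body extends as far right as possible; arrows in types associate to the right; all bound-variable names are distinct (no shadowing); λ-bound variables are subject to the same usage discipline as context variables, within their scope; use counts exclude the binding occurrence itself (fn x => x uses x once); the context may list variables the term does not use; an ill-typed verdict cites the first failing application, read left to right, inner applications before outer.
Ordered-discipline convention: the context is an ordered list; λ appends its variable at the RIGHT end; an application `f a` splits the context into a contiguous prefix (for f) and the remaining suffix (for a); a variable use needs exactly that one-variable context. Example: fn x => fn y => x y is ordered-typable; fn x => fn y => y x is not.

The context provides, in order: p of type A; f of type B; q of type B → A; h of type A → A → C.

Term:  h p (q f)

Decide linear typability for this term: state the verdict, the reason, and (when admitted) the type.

yes — each of p, f, q, h used exactly once; term : C
use counts: p=1; f=1; q=1; h=1
uses in reading order: h, p, q, f
typing: the term checks, with type C
summary: ordered ✗ | linear ✓ | affine ✓ | relevant ✓ | unrestricted ✓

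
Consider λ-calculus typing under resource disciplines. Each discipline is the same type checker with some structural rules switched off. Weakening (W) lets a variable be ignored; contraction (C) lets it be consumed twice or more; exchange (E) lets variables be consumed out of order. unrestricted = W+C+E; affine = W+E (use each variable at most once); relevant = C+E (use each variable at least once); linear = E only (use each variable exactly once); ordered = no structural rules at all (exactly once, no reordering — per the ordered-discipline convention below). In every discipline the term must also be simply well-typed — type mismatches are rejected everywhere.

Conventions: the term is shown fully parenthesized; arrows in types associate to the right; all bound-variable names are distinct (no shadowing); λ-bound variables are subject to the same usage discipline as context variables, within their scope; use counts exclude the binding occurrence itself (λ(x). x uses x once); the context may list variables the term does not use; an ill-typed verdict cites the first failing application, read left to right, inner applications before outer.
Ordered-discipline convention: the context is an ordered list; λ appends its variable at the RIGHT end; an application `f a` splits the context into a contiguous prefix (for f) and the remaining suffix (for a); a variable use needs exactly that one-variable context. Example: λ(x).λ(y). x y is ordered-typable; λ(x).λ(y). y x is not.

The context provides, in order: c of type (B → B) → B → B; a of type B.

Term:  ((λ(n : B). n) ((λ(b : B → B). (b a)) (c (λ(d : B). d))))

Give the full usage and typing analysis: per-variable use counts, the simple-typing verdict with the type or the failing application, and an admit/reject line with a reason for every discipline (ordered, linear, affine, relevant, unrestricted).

usage: c: 1; a: 1; n (bound): 1; b (bound): 1; d (bound): 1
uses in reading order: n, b, a, c, d
typing: ✓ — B
ordered: ✗ — no contiguous prefix/suffix split fits n, b, a, c, d
linear: ✓ — exactly-once usage across c, a, n, b, d
affine: ✓ — at most one use each (c, a, n, b, d)
relevant: ✓ — none of c, a, n, b, d goes unused
unrestricted: ✓ — typability at B is all that's needed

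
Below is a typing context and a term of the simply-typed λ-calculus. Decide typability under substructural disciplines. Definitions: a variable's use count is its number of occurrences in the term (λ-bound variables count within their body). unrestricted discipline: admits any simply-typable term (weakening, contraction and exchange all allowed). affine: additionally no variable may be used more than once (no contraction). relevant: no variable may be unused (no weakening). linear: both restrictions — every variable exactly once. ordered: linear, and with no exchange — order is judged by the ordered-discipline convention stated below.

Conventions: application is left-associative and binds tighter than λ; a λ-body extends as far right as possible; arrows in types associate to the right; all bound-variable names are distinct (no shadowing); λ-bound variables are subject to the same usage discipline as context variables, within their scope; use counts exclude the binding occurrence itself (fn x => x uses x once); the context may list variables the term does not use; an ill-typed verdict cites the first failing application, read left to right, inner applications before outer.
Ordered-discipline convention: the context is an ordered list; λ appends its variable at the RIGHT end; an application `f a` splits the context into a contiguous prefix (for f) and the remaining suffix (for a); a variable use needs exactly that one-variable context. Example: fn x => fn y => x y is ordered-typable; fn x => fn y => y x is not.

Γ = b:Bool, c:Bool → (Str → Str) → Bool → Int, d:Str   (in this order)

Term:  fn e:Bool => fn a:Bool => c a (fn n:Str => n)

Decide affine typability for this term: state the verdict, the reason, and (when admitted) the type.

yes — at most one use each (b, c, d, e, a, n); term : Bool → Bool → Bool → Int
usage: b=0; c=1; d=0; e (bound)=0; a (bound)=1; n (bound)=1
use order (left to right): c, a, n
typing: the term checks, with type Bool → Bool → Bool → Int
across the five disciplines: ordered ✗ · linear ✗ · affine ✓ · relevant ✗ · unrestricted ✓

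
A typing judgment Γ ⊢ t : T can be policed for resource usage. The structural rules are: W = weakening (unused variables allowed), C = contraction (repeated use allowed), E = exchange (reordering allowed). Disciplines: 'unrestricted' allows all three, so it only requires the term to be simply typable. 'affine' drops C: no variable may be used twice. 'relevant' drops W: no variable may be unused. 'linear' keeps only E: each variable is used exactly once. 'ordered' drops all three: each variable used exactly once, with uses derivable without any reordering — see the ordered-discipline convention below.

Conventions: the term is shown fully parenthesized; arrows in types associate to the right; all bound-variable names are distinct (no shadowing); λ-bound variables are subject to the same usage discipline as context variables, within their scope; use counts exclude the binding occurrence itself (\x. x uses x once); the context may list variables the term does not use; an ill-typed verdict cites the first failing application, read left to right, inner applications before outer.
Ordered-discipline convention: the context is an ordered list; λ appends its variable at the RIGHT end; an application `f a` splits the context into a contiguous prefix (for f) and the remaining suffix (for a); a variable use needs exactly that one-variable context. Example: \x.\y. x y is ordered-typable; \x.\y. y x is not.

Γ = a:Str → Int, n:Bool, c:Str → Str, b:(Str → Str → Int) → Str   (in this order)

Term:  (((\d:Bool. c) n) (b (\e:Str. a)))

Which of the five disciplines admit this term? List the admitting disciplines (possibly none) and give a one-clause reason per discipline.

admitting disciplines: affine, unrestricted
use counts: a=1; n=1; c=1; b=1; d (λ-bound)=0; e (λ-bound)=0
uses in reading order: c, n, b, a
typing: the term checks, with type Str
ordered: ✗, d, e never used (weakening)
linear: ✗, d, e never used (weakening)
affine: ✓, a, n, c, b, d, e: no repeats, contraction unneeded
relevant: ✗, d, e never used (weakening)
unrestricted: ✓, simply typable at Str; W, C, E all held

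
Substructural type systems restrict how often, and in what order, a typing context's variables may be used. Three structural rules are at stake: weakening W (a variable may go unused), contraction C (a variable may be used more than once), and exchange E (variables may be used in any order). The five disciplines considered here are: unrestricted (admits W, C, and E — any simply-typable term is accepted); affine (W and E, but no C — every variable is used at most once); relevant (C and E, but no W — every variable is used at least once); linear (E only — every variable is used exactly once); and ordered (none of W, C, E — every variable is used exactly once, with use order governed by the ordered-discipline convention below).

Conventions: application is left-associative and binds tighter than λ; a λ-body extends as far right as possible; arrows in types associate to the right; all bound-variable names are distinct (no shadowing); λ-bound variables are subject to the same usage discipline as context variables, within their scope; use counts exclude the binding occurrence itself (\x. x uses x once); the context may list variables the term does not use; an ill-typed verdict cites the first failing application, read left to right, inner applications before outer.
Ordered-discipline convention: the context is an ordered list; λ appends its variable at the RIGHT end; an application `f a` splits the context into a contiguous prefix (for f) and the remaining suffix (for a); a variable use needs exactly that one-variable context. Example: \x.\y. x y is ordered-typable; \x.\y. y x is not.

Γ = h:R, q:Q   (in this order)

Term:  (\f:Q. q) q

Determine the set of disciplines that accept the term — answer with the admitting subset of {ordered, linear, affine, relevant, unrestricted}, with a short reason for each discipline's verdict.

admitted in: unrestricted
usage: h=0, q=2, f [bound]=0
use order (left to right): q, q
typing: ✓ — Q
ordered: ✗, repeated use of q ×2; needs weakening: h, f unused
linear: ✗, repeated use of q ×2; needs weakening: h, f unused
affine: ✗, repeated use of q ×2
relevant: ✗, needs weakening: h, f unused
unrestricted: ✓, type-checks (Q) and nothing is barred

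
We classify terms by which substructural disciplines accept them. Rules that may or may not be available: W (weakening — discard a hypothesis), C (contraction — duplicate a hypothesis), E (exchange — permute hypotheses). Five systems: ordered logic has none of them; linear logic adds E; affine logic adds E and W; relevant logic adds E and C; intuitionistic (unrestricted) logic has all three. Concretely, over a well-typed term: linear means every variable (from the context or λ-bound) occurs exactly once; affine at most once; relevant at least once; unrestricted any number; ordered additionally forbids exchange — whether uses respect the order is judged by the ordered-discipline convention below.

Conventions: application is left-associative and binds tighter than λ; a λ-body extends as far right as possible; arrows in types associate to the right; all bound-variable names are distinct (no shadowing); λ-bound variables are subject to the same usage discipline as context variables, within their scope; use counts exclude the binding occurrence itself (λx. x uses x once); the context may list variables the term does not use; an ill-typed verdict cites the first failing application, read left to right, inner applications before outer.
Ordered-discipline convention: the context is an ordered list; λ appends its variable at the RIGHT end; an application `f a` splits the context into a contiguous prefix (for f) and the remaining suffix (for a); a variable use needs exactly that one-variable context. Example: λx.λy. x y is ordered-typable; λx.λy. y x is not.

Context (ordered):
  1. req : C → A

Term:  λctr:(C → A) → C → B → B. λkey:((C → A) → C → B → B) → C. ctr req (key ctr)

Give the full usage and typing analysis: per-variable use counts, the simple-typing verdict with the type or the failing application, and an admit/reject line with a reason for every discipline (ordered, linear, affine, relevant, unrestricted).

counts: req=1, ctr (bound)=2, key (bound)=1
order of uses: ctr, req, key, ctr
typing: the term checks, with type ((C → A) → C → B → B) → (((C → A) → C → B → B) → C) → B → B
ordered: ✗ — repeated use of ctr ×2
linear: ✗ — repeated use of ctr ×2
affine: ✗ — repeated use of ctr ×2
relevant: ✓ — at least one use each (req, ctr, key)
unrestricted: ✓ — well-typed at ((C → A) → C → B → B) → (((C → A) → C → B → B) → C) → B → B; no restrictions here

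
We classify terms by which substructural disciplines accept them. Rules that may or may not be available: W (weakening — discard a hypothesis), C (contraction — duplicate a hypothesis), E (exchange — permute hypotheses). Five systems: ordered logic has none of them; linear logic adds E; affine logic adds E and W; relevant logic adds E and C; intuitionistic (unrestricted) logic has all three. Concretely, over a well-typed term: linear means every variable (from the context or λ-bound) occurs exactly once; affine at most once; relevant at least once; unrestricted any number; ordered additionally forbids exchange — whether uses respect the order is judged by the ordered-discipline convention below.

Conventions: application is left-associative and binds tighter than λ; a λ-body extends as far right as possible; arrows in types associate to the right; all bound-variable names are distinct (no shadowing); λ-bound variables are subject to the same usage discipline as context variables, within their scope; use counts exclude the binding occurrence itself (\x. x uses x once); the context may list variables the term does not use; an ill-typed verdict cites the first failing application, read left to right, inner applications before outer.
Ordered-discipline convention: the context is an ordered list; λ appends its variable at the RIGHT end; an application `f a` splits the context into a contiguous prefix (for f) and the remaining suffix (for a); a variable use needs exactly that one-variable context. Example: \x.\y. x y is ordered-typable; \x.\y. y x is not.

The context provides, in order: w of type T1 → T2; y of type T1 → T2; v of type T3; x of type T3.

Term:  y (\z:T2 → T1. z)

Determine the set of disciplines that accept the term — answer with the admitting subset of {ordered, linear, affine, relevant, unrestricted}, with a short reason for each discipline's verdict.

accepted by: none
counts: w: 0; y: 1; v: 0; x: 0; z [bound]: 1
use order (left to right): y, z
typing: ill-typed: an application expects T1 but receives (T2 → T1) → T2 → T1
ordered: ✗ — not simply typable
linear: ✗ — fails simple typing
affine: ✗ — a type mismatch blocks all five
relevant: ✗ — the type mismatch rejects it
unrestricted: ✗ — not simply typable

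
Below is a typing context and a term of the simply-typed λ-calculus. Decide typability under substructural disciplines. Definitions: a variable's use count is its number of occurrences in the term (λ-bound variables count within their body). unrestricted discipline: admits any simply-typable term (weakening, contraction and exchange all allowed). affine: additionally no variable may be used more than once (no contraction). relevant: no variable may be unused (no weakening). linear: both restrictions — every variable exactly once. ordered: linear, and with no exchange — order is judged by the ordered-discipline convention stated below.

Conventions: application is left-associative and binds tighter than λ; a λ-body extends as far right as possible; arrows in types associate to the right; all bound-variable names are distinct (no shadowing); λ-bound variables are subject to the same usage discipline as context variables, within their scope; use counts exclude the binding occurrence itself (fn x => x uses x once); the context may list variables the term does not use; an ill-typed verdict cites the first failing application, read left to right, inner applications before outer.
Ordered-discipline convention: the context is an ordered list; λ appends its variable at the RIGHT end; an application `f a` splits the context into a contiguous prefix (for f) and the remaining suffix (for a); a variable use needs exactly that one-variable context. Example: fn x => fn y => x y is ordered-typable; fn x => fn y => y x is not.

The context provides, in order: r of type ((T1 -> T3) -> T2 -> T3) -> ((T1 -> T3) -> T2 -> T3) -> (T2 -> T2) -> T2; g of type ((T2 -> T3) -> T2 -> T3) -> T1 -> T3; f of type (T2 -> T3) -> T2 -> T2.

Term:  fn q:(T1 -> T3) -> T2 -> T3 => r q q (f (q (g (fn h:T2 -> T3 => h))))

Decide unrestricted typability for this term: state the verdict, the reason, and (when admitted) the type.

yes — simply typable at ((T1 -> T3) -> T2 -> T3) -> T2; W, C, E all held; term : ((T1 -> T3) -> T2 -> T3) -> T2
counts: r: 1×; g: 1×; f: 1×; q [bound]: 3×; h [bound]: 1×
uses in reading order: r, q, q, f, q, g, h
typing: ✓ — ((T1 -> T3) -> T2 -> T3) -> T2
summary: ordered ✗ · linear ✗ · affine ✗ · relevant ✓ · unrestricted ✓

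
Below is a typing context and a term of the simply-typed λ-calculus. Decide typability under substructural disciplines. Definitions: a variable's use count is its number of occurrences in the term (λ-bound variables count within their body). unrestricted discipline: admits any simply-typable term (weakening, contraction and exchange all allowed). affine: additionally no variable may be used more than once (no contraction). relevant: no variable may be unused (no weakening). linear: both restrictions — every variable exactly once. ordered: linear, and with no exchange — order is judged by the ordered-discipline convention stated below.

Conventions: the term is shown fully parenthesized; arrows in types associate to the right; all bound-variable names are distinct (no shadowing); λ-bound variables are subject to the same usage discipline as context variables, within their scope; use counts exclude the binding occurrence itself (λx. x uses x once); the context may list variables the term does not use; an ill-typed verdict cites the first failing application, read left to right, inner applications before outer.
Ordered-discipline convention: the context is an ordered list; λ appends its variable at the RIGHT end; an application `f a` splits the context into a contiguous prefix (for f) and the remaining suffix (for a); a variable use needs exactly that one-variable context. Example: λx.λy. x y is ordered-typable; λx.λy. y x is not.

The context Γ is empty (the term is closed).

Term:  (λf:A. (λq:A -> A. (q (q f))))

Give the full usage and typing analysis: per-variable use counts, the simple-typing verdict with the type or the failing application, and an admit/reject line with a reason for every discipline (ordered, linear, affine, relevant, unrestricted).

usage: f (λ-bound): 1×, q (λ-bound): 2×
left-to-right use order: q, q, f
typing: well-typed — term : A -> (A -> A) -> A
ordered ✗ (repeated use of q ×2)
linear ✗ (repeated use of q ×2)
affine ✗ (repeated use of q ×2)
relevant ✓ (f, q: all used, weakening unneeded)
unrestricted ✓ (type-checks (A -> (A -> A) -> A) and nothing is barred)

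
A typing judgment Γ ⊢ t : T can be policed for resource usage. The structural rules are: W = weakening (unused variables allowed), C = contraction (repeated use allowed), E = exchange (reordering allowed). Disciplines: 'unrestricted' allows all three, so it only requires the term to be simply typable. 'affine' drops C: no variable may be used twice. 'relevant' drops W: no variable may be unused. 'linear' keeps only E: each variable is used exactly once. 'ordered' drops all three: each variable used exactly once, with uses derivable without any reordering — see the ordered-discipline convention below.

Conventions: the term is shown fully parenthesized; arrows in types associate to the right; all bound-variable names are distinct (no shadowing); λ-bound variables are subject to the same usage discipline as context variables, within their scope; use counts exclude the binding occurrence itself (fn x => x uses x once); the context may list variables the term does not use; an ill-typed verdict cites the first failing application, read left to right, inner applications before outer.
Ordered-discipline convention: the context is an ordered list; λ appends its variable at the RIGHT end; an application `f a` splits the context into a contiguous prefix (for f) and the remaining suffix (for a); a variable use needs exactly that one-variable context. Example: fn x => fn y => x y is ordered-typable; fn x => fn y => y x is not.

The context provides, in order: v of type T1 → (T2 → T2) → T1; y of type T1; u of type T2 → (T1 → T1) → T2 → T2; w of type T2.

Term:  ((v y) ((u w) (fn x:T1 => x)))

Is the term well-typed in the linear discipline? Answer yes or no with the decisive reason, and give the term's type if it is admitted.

yes — exactly-once usage across v, y, u, w, x; term : T1
usage: v ×1, y ×1, u ×1, w ×1, x (λ-bound) ×1
order of uses: v, y, u, w, x
typing: ✓ — T1
summary: ordered ✓; linear ✓; affine ✓; relevant ✓; unrestricted ✓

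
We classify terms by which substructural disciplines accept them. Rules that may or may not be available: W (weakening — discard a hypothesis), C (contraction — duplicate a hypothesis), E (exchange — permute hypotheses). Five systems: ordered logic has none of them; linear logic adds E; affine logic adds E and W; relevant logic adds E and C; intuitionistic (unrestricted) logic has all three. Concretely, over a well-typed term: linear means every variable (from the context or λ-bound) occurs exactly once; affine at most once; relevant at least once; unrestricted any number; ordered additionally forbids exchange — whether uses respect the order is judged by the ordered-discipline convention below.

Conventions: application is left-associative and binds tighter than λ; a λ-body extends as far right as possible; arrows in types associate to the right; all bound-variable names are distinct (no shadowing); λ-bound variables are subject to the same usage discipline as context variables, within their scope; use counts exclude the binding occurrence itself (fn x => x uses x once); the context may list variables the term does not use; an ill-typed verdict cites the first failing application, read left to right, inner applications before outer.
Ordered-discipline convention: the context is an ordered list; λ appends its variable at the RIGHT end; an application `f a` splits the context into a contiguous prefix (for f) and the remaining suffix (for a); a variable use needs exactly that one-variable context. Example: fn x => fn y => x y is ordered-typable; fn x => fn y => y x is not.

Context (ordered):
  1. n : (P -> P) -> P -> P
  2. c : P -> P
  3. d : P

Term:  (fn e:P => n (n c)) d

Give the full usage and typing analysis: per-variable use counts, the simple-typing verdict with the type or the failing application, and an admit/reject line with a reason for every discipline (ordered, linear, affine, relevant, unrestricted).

use counts: n=2; c=1; d=1; e (λ-bound)=0
use order (left to right): n, n, c, d
typing: well-typed — term : P -> P
ordered: ✗, repeated use of n ×2; e never used (weakening)
linear: ✗, repeated use of n ×2; e never used (weakening)
affine: ✗, repeated use of n ×2
relevant: ✗, e never used (weakening)
unrestricted: ✓, typability at P -> P is all that's needed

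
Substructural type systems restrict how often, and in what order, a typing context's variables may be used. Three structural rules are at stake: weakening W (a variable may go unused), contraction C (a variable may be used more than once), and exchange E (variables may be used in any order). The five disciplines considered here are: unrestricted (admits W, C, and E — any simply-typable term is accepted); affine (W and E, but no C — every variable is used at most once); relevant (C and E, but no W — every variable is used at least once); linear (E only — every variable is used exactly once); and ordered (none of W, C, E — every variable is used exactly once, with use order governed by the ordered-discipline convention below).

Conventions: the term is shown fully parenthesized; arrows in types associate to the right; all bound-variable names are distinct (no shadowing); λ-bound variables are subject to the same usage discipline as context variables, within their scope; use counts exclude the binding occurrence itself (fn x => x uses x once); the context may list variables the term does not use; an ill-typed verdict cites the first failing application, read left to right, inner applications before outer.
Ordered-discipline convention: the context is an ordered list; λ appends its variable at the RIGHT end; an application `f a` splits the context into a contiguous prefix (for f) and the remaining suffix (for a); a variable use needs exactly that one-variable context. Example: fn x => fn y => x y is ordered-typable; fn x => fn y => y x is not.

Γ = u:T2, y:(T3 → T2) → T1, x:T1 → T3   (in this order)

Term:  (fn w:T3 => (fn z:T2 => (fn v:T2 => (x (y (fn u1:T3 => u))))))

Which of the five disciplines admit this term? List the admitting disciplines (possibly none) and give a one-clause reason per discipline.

admitted in: affine, unrestricted
variable uses: u=1; y=1; x=1; w [bound]=0; z [bound]=0; v [bound]=0; u1 [bound]=0
left-to-right use order: x, y, u
typing: well-typed at T3 → T2 → T2 → T3
ordered: ✗, w, z, v, u1 never used (weakening)
linear: ✗, w, z, v, u1 never used (weakening)
affine: ✓, at most one use each (u, y, x, w, z, v, u1)
relevant: ✗, w, z, v, u1 never used (weakening)
unrestricted: ✓, simply typable at T3 → T2 → T2 → T3; W, C, E all held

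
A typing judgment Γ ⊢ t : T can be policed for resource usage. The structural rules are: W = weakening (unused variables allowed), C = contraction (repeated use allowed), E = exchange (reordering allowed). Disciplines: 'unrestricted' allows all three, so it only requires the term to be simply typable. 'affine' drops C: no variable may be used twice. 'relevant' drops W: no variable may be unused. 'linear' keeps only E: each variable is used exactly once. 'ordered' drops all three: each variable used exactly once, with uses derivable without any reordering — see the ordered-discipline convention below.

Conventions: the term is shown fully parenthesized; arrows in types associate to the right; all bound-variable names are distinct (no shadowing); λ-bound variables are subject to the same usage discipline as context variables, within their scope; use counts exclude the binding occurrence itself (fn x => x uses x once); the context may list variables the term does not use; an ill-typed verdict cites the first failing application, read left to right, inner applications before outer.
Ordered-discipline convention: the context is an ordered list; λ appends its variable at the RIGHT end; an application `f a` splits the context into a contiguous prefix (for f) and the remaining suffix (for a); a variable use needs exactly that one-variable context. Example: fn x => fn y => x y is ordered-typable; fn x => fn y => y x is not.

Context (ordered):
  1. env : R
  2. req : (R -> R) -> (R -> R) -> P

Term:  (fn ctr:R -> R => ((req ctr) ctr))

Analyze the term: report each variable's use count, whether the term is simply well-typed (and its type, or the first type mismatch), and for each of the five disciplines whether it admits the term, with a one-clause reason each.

counts: env: 0, req: 1, ctr (bound): 2
uses in reading order: req, ctr, ctr
typing: well-typed — term : (R -> R) -> P
ordered: ✗ — uses contraction: ctr ×2; env never used (weakening)
linear: ✗ — uses contraction: ctr ×2; env never used (weakening)
affine: ✗ — uses contraction: ctr ×2
relevant: ✗ — env never used (weakening)
unrestricted: ✓ — simply typable at (R -> R) -> P; W, C, E all held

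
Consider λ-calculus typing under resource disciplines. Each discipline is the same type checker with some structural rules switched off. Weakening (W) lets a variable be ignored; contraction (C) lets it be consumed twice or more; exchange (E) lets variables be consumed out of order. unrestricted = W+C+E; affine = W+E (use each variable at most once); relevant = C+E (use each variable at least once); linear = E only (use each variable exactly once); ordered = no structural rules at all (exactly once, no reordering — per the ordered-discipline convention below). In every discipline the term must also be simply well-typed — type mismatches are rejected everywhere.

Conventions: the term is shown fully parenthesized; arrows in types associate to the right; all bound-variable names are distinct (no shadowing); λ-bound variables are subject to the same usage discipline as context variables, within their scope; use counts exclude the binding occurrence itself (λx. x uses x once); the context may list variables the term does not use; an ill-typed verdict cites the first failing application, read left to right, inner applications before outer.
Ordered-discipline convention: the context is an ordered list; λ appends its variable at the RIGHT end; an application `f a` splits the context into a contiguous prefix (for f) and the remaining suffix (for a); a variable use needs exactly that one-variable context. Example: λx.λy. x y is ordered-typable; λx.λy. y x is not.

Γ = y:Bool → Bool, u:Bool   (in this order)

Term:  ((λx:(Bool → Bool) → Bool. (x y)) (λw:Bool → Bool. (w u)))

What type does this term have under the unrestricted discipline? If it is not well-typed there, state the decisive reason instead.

term : Bool
counts: y=1, u=1, x (λ-bound)=1, w (λ-bound)=1
left-to-right use order: x, y, w, u
typing: the term checks, with type Bool
summary: ordered ✗, linear ✓, affine ✓, relevant ✓, unrestricted ✓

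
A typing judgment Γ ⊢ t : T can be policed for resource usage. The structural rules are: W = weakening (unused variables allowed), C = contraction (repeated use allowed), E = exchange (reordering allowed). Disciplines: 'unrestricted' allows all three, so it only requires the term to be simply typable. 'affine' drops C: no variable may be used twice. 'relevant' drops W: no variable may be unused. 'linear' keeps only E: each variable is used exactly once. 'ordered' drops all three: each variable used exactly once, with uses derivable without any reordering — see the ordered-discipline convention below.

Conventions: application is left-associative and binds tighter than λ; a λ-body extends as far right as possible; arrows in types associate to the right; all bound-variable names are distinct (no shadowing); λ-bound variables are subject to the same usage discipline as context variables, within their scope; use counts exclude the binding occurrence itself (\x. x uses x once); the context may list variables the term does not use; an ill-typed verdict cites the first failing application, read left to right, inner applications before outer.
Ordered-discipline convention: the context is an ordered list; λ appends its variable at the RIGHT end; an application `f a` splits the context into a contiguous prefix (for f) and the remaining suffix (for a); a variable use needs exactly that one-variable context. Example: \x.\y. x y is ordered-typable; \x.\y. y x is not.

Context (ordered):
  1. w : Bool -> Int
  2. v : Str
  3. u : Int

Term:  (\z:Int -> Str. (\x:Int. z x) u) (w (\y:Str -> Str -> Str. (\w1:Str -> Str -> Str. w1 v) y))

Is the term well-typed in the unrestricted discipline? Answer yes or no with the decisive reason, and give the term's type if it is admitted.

no — not simply typable
use counts: w ×1; v ×1; u ×1; z (bound) ×1; x (bound) ×1; y (bound) ×1; w1 (bound) ×1
use order (left to right): z, x, u, w, w1, v, y
typing: ill-typed: an application expects Bool but receives (Str -> Str -> Str) -> Str -> Str
across the five disciplines: ordered ✗ | linear ✗ | affine ✗ | relevant ✗ | unrestricted ✗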